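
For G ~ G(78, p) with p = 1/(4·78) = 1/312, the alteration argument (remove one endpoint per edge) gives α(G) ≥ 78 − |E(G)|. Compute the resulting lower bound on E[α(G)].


E[|E(G)|] = C(78, 2)·p = 3003 · (1/312) = 77/8.
E[α(G)] ≥ n − E[|E(G)|] = 78 − 77/8 = 547/8.
Numerically: ≈ 68.3750.
(This is only a lower bound; the true E[α(G)] may be larger.)

E[α(G)] ≥ 547/8 ≈ 68.3750.


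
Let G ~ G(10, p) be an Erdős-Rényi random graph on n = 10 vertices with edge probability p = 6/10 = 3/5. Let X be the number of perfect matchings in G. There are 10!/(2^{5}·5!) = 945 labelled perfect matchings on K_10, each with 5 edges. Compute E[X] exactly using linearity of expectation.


K_10 has 10!/(2^{5}·5!) = 945 labelled perfect matchings.
For each such perfect matching H, let X_H = 1 if all 5 edges of H are present in G. Then P[X_H = 1] = p^{5} = (3/5)^{5} = 243/3125.
By linearity: E[X] = Σ_H E[X_H] = 945 · p^{5} = 945 · 243/3125 = 45927/625.
Numerically: E[X] ≈ 73.48.

E[X] = 945 · (3/5)^{5} = 45927/625 ≈ 73.48.


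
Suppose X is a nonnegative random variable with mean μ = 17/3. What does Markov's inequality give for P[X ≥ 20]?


μ = E[X] = 17/3, a = 20.
Markov: P[X ≥ 20] ≤ μ/a = (17/3)/20 = 17/60.
Numerically: ≈ 0.28333.
(Since a = 20 > μ = 5.66667, the bound 17/60 is < 1 and informative.)

P[X ≥ 20] ≤ 17/60 ≈ 0.28333.


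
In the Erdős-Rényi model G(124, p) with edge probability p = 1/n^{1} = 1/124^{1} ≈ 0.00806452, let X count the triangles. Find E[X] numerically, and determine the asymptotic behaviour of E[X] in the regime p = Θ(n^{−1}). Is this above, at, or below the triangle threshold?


Number of potential triangles: C(124, 3) = 310124.
Each occurs with probability p³ ≈ (0.00806452)³ ≈ 5.24487261e-07.
By linearity: E[X] = C(124, 3)·p³ ≈ 310124 · 5.24487261e-07 ≈ 0.162656.
Here α = 1, so p = 1/n is exactly at the triangle threshold p ~ 1/n. Asymptotically E[X] → c³/6 = 1³/6 = 1/6 ≈ 0.166667, a bounded constant. In this regime the triangle count is asymptotically Poisson(c³/6).

E[X] ≈ 0.162656; in regime p = Θ(1/n^{1}) E[X] stays bounded (at the triangle threshold p ~ 1/n).


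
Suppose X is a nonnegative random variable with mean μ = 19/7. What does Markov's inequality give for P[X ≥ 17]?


μ = E[X] = 19/7, a = 17.
Markov: P[X ≥ 17] ≤ μ/a = (19/7)/17 = 19/119.
Numerically: ≈ 0.160.
(Since a = 17 > μ = 2.714, the bound 19/119 is < 1 and informative.)

P[X ≥ 17] ≤ 19/119 ≈ 0.160.


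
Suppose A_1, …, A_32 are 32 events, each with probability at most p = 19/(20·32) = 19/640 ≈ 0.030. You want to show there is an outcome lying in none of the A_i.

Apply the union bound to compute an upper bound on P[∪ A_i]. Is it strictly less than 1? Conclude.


Union bound: P[∪_{i=1}^{32} A_i] ≤ Σ_i P[A_i] ≤ 32·p = 32·(19/640) = 19/20.
Numerically: 19/20 ≈ 0.950.
Is 19/20 < 1? YES.
Since P[∪ A_i] ≤ 19/20 < 1, the complement has P[∩ A_i^c] ≥ 1 − 19/20 = 1/20 > 0, so some outcome avoids every A_i.

32·p = 19/20 ≈ 0.950; existence CERTIFIED by the union bound.


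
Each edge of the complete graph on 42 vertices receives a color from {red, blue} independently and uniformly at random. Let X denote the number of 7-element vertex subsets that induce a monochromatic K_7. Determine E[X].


Let X = Σ_S X_S over the C(42, 7) = 26978328 subsets S of size 7, where X_S = 1 if the K_7 on S is monochromatic.
For a fixed S, the K_7 on S has C(7, 2) = 21 edges. P[all 21 edges red] = (1/2)^21, and likewise for blue, so P[monochromatic] = 2·(1/2)^21 = 2^{1 − 21} = 1/1048576.
By linearity: E[X] = C(42, 7) · 2^{1 − 21} = 26978328 · 1/1048576 = 3372291/131072.
Numerically: E[X] ≈ 25.72854.

E[X] = C(42,7)·2^(1−C(7,2)) = 3372291/131072 ≈ 25.72854.


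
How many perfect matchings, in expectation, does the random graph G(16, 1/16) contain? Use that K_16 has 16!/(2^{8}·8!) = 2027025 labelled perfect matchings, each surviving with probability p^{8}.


K_16 has 16!/(2^{8}·8!) = 2027025 labelled perfect matchings.
For each such perfect matching H, let X_H = 1 if all 8 edges of H are present in G. Then P[X_H = 1] = p^{8} = (1/16)^{8} = 1/4294967296.
By linearity of expectation: E[X] = Σ_H E[X_H] = 2027025 · p^{8} = 2027025 · 1/4294967296 = 2027025/4294967296.
Numerically: E[X] ≈ 0.000471954.

E[X] = 2027025 · (1/16)^{8} = 2027025/4294967296 ≈ 0.000471954.


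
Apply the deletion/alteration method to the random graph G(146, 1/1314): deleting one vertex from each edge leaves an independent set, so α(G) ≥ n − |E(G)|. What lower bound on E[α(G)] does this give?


E[|E(G)|] = C(146, 2)·p = 10585 · (1/1314) = 145/18.
E[α(G)] ≥ n − E[|E(G)|] = 146 − 145/18 = 2483/18.
Numerically: ≈ 137.944.
(This is only a lower bound; the true E[α(G)] may be larger.)

E[α(G)] ≥ 2483/18 ≈ 137.944.


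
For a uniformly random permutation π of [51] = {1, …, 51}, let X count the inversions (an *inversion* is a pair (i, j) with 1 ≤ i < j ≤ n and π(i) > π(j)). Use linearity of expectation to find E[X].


Write X = Σ X_I over the C(51, 2) = 1275 pairs i < j, with X_I the indicator of one inversion.
There are 1275 indicators.
For each fixed pair i < j, the values π(i) and π(j) are two distinct elements of {1, …, 51} in uniformly random order; by symmetry P[π(i) > π(j)] = 1/2.
By linearity: E[X] = 1275 · (1/2) = C(51, 2) · (1/2) = 1275/2 = 1275/2 ≈ 637.5000.

E[X] = 1275/2 = 637.5000.


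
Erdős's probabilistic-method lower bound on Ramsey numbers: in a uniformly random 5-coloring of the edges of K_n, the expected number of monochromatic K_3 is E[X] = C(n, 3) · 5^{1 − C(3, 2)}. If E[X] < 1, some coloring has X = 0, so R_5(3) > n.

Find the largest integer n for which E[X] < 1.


We need C(n, 3) · 5^{1 − 3} < 1, i.e. C(n, 3) < 5^{3 − 1} = 25.
Check values of n near the boundary:
  n = 3: C(3, 3) = 1; 1 < 25? YES
  n = 4: C(4, 3) = 4; 4 < 25? YES
  n = 5: C(5, 3) = 10; 10 < 25? YES
  n = 6: C(6, 3) = 20; 20 < 25? YES
  n = 7: C(7, 3) = 35; 35 < 25? NO
  n = 8: C(8, 3) = 56; 56 < 25? NO
The largest n with C(n, 3) < 25 is n = 6 (where E[X] = 4/5 ≈ 0.800). Hence R_5(3) > 6, i.e. R_5(3) ≥ 7.

Largest n = 6; hence R_5(3) > 6.


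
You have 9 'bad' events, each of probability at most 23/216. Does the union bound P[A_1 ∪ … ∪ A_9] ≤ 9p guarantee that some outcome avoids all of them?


Union bound: P[∪_{i=1}^{9} A_i] ≤ Σ_i P[A_i] ≤ 9·p = 9·(23/216) = 23/24.
Numerically: 23/24 ≈ 0.9583333.
Is 23/24 < 1? YES.
Since P[∪ A_i] ≤ 23/24 < 1, the complement has P[∩ A_i^c] ≥ 1 − 23/24 = 1/24 > 0, so some outcome avoids every A_i.

9·p = 23/24 ≈ 0.9583333; existence CERTIFIED by the union bound.


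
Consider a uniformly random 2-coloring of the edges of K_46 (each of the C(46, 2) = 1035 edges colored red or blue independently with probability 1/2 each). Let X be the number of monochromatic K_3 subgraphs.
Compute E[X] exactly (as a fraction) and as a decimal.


Let X = Σ_S X_S over the C(46, 3) = 15180 subsets S of size 3, where X_S = 1 if the K_3 on S is monochromatic.
For a fixed S, the K_3 on S has C(3, 2) = 3 edges. P[all 3 edges red] = (1/2)^3, and likewise for blue, so P[monochromatic] = 2·(1/2)^3 = 2^{1 − 3} = 1/4.
Summing: E[X] = C(46, 3) · 2^{1 − 3} = 15180 · 1/4 = 3795.
Numerically: E[X] ≈ 3795.0000.

E[X] = C(46,3)·2^(1−C(3,2)) = 3795 ≈ 3795.0000.


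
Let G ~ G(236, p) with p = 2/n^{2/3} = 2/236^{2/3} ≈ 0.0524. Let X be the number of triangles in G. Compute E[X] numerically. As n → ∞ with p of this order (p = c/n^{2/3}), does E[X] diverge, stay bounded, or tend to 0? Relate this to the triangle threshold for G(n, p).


Number of potential triangles: C(236, 3) = 2162940.
Each occurs with probability p³ ≈ (0.0524)³ ≈ 1.43637e-04.
By linearity: E[X] = C(236, 3)·p³ ≈ 2162940 · 1.43637e-04 ≈ 310.678.
Since α = 2/3 < 1, p = c/n^{2/3} ≫ 1/n is above the triangle threshold p ~ 1/n. Asymptotically E[X] ~ (c³/6)·n^{3(1−α)} = (2³/6)·n^{1} → ∞; triangles are abundant w.h.p.

E[X] ≈ 310.678; in regime p = Θ(1/n^{2/3}) E[X] diverges (above the triangle threshold p ~ 1/n).


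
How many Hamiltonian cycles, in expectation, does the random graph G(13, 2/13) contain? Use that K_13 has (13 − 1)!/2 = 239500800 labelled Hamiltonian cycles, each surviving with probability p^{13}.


K_13 has (13 − 1)!/2 = 239500800 labelled Hamiltonian cycles.
For each such Hamiltonian cycle H, let X_H = 1 if all 13 edges of H are present in G. Then P[X_H = 1] = p^{13} = (2/13)^{13} = 8192/302875106592253.
Summing the indicators: E[X] = Σ_H E[X_H] = 239500800 · p^{13} = 239500800 · 8192/302875106592253 = 1961990553600/302875106592253.
Numerically: E[X] ≈ 0.00648.

E[X] = 239500800 · (2/13)^{13} = 1961990553600/302875106592253 ≈ 0.00648.


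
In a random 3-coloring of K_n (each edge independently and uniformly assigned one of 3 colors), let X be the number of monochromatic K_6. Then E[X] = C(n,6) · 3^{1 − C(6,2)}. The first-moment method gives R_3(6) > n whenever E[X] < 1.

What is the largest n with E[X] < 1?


We need C(n, 6) · 3^{1 − 15} < 1, i.e. C(n, 6) < 3^{15 − 1} = 4782969.
Check values of n near the boundary:
  n = 35: C(35, 6) = 1623160; 1623160 < 4782969? YES
  n = 36: C(36, 6) = 1947792; 1947792 < 4782969? YES
  n = 37: C(37, 6) = 2324784; 2324784 < 4782969? YES
  n = 38: C(38, 6) = 2760681; 2760681 < 4782969? YES
  n = 39: C(39, 6) = 3262623; 3262623 < 4782969? YES
  n = 40: C(40, 6) = 3838380; 3838380 < 4782969? YES
  n = 41: C(41, 6) = 4496388; 4496388 < 4782969? YES
  n = 42: C(42, 6) = 5245786; 5245786 < 4782969? NO
  n = 43: C(43, 6) = 6096454; 6096454 < 4782969? NO
  n = 44: C(44, 6) = 7059052; 7059052 < 4782969? NO
The largest n with C(n, 6) < 4782969 is n = 41 (where E[X] = 1498796/1594323 ≈ 0.9401). Hence R_3(6) > 41, i.e. R_3(6) ≥ 42.

Largest n = 41; hence R_3(6) > 41.


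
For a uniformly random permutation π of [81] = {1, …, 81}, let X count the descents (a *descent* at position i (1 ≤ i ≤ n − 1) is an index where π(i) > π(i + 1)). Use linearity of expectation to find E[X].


Write X = Σ X_I over i = 1, …, 80, with X_I the indicator of one descent.
There are 80 indicators.
For each fixed i, the pair (π(i), π(i+1)) is a uniformly random ordered pair of distinct values from {1, …, 81}; by symmetry P[π(i) > π(i+1)] = 1/2.
By linearity: E[X] = 80 · (1/2) = (81 − 1) · (1/2) = 40 ≈ 40.00000.

E[X] = 40 = 40.00000.


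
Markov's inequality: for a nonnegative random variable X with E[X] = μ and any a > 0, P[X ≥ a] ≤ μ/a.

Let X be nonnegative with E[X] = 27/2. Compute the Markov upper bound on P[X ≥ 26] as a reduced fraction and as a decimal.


μ = E[X] = 27/2, a = 26.
Markov: P[X ≥ 26] ≤ μ/a = (27/2)/26 = 27/52.
Numerically: ≈ 0.51923.
(Since a = 26 > μ = 13.50000, the bound 27/52 is < 1 and informative.)

P[X ≥ 26] ≤ 27/52 ≈ 0.51923.


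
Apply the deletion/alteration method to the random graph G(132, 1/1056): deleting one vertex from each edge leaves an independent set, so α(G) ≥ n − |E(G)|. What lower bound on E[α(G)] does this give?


E[|E(G)|] = C(132, 2)·p = 8646 · (1/1056) = 131/16.
E[α(G)] ≥ n − E[|E(G)|] = 132 − 131/16 = 1981/16.
Numerically: ≈ 123.812500.
(This is only a lower bound; the true E[α(G)] may be larger.)

E[α(G)] ≥ 1981/16 ≈ 123.812500.


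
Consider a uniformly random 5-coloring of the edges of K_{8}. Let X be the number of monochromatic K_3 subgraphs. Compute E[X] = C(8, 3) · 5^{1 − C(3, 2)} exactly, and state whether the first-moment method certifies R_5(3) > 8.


E[X] = C(8, 3) · 5^{1 − 3} = 56 · 5^{−2} = 56/25.
As a reduced fraction: E[X] = 56/25 ≈ 2.240.
Is E[X] < 1? NO.
Since E[X] ≥ 1, the first-moment bound is inconclusive at n = 8; it does NOT by itself certify R_5(3) > 8.

E[X] = 56/25 ≈ 2.240; E[X] ≥ 1; first-moment method inconclusive here.


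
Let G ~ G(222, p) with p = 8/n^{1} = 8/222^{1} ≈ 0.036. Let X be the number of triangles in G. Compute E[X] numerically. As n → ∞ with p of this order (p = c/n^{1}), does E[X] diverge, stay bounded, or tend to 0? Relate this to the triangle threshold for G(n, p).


Number of potential triangles: C(222, 3) = 1798940.
Each occurs with probability p³ ≈ (0.036)³ ≈ 4.67962e-05.
By linearity: E[X] = C(222, 3)·p³ ≈ 1798940 · 4.67962e-05 ≈ 84.184.
Here α = 1, so p = 8/n is exactly at the triangle threshold p ~ 1/n. Asymptotically E[X] → c³/6 = 8³/6 = 256/3 ≈ 85.333, a bounded constant. In this regime the triangle count is asymptotically Poisson(c³/6).

E[X] ≈ 84.184; in regime p = Θ(1/n^{1}) E[X] stays bounded (at the triangle threshold p ~ 1/n).


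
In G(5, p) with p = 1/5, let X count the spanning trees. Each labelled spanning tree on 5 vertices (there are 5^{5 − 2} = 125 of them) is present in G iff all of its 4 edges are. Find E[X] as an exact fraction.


K_5 has 5^{5 − 2} = 125 labelled spanning trees.
For each such spanning tree H, let X_H = 1 if all 4 edges of H are present in G. Then P[X_H = 1] = p^{4} = (1/5)^{4} = 1/625.
By linearity: E[X] = Σ_H E[X_H] = 125 · p^{4} = 125 · 1/625 = 1/5.
Numerically: E[X] ≈ 0.2.

E[X] = 125 · (1/5)^{4} = 1/5 ≈ 0.2.


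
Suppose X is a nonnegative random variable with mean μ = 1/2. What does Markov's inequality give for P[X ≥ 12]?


μ = E[X] = 1/2, a = 12.
Markov: P[X ≥ 12] ≤ μ/a = (1/2)/12 = 1/24.
Numerically: ≈ 0.042.
(Since a = 12 > μ = 0.500, the bound 1/24 is < 1 and informative.)

P[X ≥ 12] ≤ 1/24 ≈ 0.042.


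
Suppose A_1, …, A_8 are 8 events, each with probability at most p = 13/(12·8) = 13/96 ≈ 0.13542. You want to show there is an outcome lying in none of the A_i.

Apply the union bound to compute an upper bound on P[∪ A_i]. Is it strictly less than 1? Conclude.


Union bound: P[∪_{i=1}^{8} A_i] ≤ Σ_i P[A_i] ≤ 8·p = 8·(13/96) = 13/12.
Numerically: 13/12 ≈ 1.08333.
Is 13/12 < 1? NO.
Since the bound 13/12 is ≥ 1, the union bound is uninformative here; it does NOT by itself certify existence.

8·p = 13/12 ≈ 1.08333; existence NOT certified by the union bound.


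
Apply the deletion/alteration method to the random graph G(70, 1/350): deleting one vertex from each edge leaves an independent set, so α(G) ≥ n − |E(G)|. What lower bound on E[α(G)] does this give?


E[|E(G)|] = C(70, 2)·p = 2415 · (1/350) = 69/10.
E[α(G)] ≥ n − E[|E(G)|] = 70 − 69/10 = 631/10.
Numerically: ≈ 63.100000.
(This is only a lower bound; the true E[α(G)] may be larger.)

E[α(G)] ≥ 631/10 ≈ 63.100000.


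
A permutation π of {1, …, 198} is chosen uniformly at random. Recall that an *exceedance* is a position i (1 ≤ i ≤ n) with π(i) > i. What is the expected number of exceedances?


Write X = Σ_{i=1}^{198} X_i, where X_i = 1_{π(i) > i}.
For each fixed i, π(i) is uniform over {1, …, 198} (marginal of a uniform permutation), so P[π(i) > i] = (n − i)/n. Summing: Σ_{i=1}^{198} (n − i)/n = (0 + 1 + … + 197)/198 = 198(198 − 1)/(2·198) = (198 − 1)/2.
Hence E[X] = Σ_{i=1}^{198} (198 − i)/198 = 197/2 ≈ 98.50000.

E[X] = 197/2 = 98.50000.


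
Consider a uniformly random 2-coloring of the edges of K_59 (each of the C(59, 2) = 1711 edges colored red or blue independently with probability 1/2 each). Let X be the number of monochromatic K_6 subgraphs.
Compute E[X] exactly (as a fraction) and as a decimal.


Let X = Σ_S X_S over the C(59, 6) = 45057474 subsets S of size 6, where X_S = 1 if the K_6 on S is monochromatic.
For a fixed S, the K_6 on S has C(6, 2) = 15 edges. P[all 15 edges red] = (1/2)^15, and likewise for blue, so P[monochromatic] = 2·(1/2)^15 = 2^{1 − 15} = 1/16384.
By linearity: E[X] = C(59, 6) · 2^{1 − 15} = 45057474 · 1/16384 = 22528737/8192.
Numerically: E[X] ≈ 2750.08997.

E[X] = C(59,6)·2^(1−C(6,2)) = 22528737/8192 ≈ 2750.08997.


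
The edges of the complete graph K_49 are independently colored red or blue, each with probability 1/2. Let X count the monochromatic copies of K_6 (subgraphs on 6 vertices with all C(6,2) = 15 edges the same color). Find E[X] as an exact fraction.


Let X = Σ_S X_S over the C(49, 6) = 13983816 subsets S of size 6, where X_S = 1 if the K_6 on S is monochromatic.
For a fixed S, the K_6 on S has C(6, 2) = 15 edges. P[all 15 edges red] = (1/2)^15, and likewise for blue, so P[monochromatic] = 2·(1/2)^15 = 2^{1 − 15} = 1/16384.
Summing: E[X] = C(49, 6) · 2^{1 − 15} = 13983816 · 1/16384 = 1747977/2048.
Numerically: E[X] ≈ 853.50439.

E[X] = C(49,6)·2^(1−C(6,2)) = 1747977/2048 ≈ 853.50439.


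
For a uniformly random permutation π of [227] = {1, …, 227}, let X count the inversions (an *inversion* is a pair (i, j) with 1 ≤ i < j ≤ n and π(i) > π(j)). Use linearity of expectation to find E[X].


Write X = Σ X_I over the C(227, 2) = 25651 pairs i < j, with X_I the indicator of one inversion.
There are 25651 indicators.
For each fixed pair i < j, the values π(i) and π(j) are two distinct elements of {1, …, 227} in uniformly random order; by symmetry P[π(i) > π(j)] = 1/2.
By linearity: E[X] = 25651 · (1/2) = C(227, 2) · (1/2) = 25651/2 = 25651/2 ≈ 12825.5000.

E[X] = 25651/2 = 12825.5000.


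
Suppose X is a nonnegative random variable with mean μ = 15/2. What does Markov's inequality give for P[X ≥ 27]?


μ = E[X] = 15/2, a = 27.
Markov: P[X ≥ 27] ≤ μ/a = (15/2)/27 = 5/18.
Numerically: ≈ 0.277778.
(Since a = 27 > μ = 7.500000, the bound 5/18 is < 1 and informative.)

P[X ≥ 27] ≤ 5/18 ≈ 0.277778.


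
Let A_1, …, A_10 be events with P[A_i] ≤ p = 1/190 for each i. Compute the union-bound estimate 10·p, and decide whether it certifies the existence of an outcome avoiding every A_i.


Union bound: P[∪_{i=1}^{10} A_i] ≤ Σ_i P[A_i] ≤ 10·p = 10·(1/190) = 1/19.
Numerically: 1/19 ≈ 0.052632.
Is 1/19 < 1? YES.
Since P[∪ A_i] ≤ 1/19 < 1, the complement has P[∩ A_i^c] ≥ 1 − 1/19 = 18/19 > 0, so some outcome avoids every A_i.

10·p = 1/19 ≈ 0.052632; existence CERTIFIED by the union bound.


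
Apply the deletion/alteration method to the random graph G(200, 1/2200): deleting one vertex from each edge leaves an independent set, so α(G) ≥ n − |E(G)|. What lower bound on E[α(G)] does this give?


E[|E(G)|] = C(200, 2)·p = 19900 · (1/2200) = 199/22.
E[α(G)] ≥ n − E[|E(G)|] = 200 − 199/22 = 4201/22.
Numerically: ≈ 190.954545.
(This is only a lower bound; the true E[α(G)] may be larger.)

E[α(G)] ≥ 4201/22 ≈ 190.954545.


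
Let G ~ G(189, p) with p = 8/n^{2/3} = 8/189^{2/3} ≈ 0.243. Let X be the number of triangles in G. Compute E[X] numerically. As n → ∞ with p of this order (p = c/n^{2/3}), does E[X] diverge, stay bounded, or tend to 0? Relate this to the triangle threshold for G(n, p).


Number of potential triangles: C(189, 3) = 1107414.
Each occurs with probability p³ ≈ (0.243)³ ≈ 1.43333e-02.
By linearity: E[X] = C(189, 3)·p³ ≈ 1107414 · 1.43333e-02 ≈ 15872.903.
Since α = 2/3 < 1, p = c/n^{2/3} ≫ 1/n is above the triangle threshold p ~ 1/n. Asymptotically E[X] ~ (c³/6)·n^{3(1−α)} = (8³/6)·n^{1} → ∞; triangles are abundant w.h.p.

E[X] ≈ 15872.903; in regime p = Θ(1/n^{2/3}) E[X] diverges (above the triangle threshold p ~ 1/n).


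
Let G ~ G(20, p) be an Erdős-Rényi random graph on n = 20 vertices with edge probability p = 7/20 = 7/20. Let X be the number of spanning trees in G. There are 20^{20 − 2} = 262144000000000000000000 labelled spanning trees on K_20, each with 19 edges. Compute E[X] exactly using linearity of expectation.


K_20 has 20^{20 − 2} = 262144000000000000000000 labelled spanning trees.
For each such spanning tree H, let X_H = 1 if all 19 edges of H are present in G. Then P[X_H = 1] = p^{19} = (7/20)^{19} = 11398895185373143/5242880000000000000000000.
By linearity: E[X] = Σ_H E[X_H] = 262144000000000000000000 · p^{19} = 262144000000000000000000 · 11398895185373143/5242880000000000000000000 = 11398895185373143/20.
Numerically: E[X] ≈ 5.699e+14.

E[X] = 262144000000000000000000 · (7/20)^{19} = 11398895185373143/20 ≈ 5.699e+14.


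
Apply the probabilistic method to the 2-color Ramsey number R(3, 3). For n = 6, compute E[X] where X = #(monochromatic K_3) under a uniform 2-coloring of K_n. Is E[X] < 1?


E[X] = C(6, 3) · 2^{1 − 3} = 20 · 2^{−2} = 20/4.
As a reduced fraction: E[X] = 5 ≈ 5.0000.
Is E[X] < 1? NO.
Since E[X] ≥ 1, the first-moment bound is inconclusive at n = 6; it does NOT by itself certify R(3, 3) > 6.

E[X] = 5 ≈ 5.0000; E[X] ≥ 1; first-moment method inconclusive here.


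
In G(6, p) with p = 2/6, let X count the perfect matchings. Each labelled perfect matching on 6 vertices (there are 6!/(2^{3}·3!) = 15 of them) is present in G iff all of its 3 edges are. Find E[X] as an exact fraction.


K_6 has 6!/(2^{3}·3!) = 15 labelled perfect matchings.
For each such perfect matching H, let X_H = 1 if all 3 edges of H are present in G. Then P[X_H = 1] = p^{3} = (1/3)^{3} = 1/27.
By linearity: E[X] = Σ_H E[X_H] = 15 · p^{3} = 15 · 1/27 = 5/9.
Numerically: E[X] ≈ 0.555556.

E[X] = 15 · (1/3)^{3} = 5/9 ≈ 0.555556.


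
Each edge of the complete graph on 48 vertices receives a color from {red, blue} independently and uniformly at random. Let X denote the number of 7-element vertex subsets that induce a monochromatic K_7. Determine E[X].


Let X = Σ_S X_S over the C(48, 7) = 73629072 subsets S of size 7, where X_S = 1 if the K_7 on S is monochromatic.
For a fixed S, the K_7 on S has C(7, 2) = 21 edges. P[all 21 edges red] = (1/2)^21, and likewise for blue, so P[monochromatic] = 2·(1/2)^21 = 2^{1 − 21} = 1/1048576.
Summing: E[X] = C(48, 7) · 2^{1 − 21} = 73629072 · 1/1048576 = 4601817/65536.
Numerically: E[X] ≈ 70.21815.

E[X] = C(48,7)·2^(1−C(7,2)) = 4601817/65536 ≈ 70.21815.


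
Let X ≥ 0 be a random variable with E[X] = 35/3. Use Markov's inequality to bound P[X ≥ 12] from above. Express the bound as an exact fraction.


μ = E[X] = 35/3, a = 12.
Markov: P[X ≥ 12] ≤ μ/a = (35/3)/12 = 35/36.
Numerically: ≈ 0.972222.
(Since a = 12 > μ = 11.666667, the bound 35/36 is < 1 and informative.)

P[X ≥ 12] ≤ 35/36 ≈ 0.972222.


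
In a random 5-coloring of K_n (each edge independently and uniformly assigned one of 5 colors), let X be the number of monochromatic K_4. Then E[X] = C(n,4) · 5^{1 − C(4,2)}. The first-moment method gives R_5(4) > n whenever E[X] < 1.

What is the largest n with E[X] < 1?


We need C(n, 4) · 5^{1 − 6} < 1, i.e. C(n, 4) < 5^{6 − 1} = 3125.
Check values of n near the boundary:
  n = 14: C(14, 4) = 1001; 1001 < 3125? YES
  n = 15: C(15, 4) = 1365; 1365 < 3125? YES
  n = 16: C(16, 4) = 1820; 1820 < 3125? YES
  n = 17: C(17, 4) = 2380; 2380 < 3125? YES
  n = 18: C(18, 4) = 3060; 3060 < 3125? YES
  n = 19: C(19, 4) = 3876; 3876 < 3125? NO
  n = 20: C(20, 4) = 4845; 4845 < 3125? NO
The largest n with C(n, 4) < 3125 is n = 18 (where E[X] = 612/625 ≈ 0.979200). Hence R_5(4) > 18, i.e. R_5(4) ≥ 19.

Largest n = 18; hence R_5(4) > 18.


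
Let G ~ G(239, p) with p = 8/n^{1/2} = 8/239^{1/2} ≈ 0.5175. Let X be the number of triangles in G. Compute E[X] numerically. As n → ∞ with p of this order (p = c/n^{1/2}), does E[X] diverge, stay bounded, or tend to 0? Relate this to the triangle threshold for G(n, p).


Number of potential triangles: C(239, 3) = 2246839.
Each occurs with probability p³ ≈ (0.5175)³ ≈ 1.385712e-01.
By linearity: E[X] = C(239, 3)·p³ ≈ 2246839 · 1.385712e-01 ≈ 311347.2708.
Since α = 1/2 < 1, p = c/n^{1/2} ≫ 1/n is above the triangle threshold p ~ 1/n. Asymptotically E[X] ~ (c³/6)·n^{3(1−α)} = (8³/6)·n^{1.5} → ∞; triangles are abundant w.h.p.

E[X] ≈ 311347.2708; in regime p = Θ(1/n^{1/2}) E[X] diverges (above the triangle threshold p ~ 1/n).


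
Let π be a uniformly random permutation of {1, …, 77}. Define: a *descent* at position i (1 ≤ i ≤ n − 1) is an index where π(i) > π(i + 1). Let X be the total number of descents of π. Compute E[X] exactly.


Write X = Σ X_I over i = 1, …, 76, with X_I the indicator of one descent.
There are 76 indicators.
For each fixed i, the pair (π(i), π(i+1)) is a uniformly random ordered pair of distinct values from {1, …, 77}; by symmetry P[π(i) > π(i+1)] = 1/2.
By linearity: E[X] = 76 · (1/2) = (77 − 1) · (1/2) = 38 ≈ 38.000.

E[X] = 38 = 38.000.


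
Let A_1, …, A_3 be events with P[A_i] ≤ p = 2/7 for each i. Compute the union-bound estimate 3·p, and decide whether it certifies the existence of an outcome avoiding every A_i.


Union bound: P[∪_{i=1}^{3} A_i] ≤ Σ_i P[A_i] ≤ 3·p = 3·(2/7) = 6/7.
Numerically: 6/7 ≈ 0.8571429.
Is 6/7 < 1? YES.
Since P[∪ A_i] ≤ 6/7 < 1, the complement has P[∩ A_i^c] ≥ 1 − 6/7 = 1/7 > 0, so some outcome avoids every A_i.

3·p = 6/7 ≈ 0.8571429; existence CERTIFIED by the union bound.


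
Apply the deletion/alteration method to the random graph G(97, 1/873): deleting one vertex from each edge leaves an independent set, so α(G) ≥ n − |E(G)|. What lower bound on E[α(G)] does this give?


E[|E(G)|] = C(97, 2)·p = 4656 · (1/873) = 16/3.
E[α(G)] ≥ n − E[|E(G)|] = 97 − 16/3 = 275/3.
Numerically: ≈ 91.666667.
(This is only a lower bound; the true E[α(G)] may be larger.)

E[α(G)] ≥ 275/3 ≈ 91.666667.


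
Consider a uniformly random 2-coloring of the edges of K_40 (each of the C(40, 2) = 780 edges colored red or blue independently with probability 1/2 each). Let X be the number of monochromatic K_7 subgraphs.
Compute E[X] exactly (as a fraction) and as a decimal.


Let X = Σ_S X_S over the C(40, 7) = 18643560 subsets S of size 7, where X_S = 1 if the K_7 on S is monochromatic.
For a fixed S, the K_7 on S has C(7, 2) = 21 edges. P[all 21 edges red] = (1/2)^21, and likewise for blue, so P[monochromatic] = 2·(1/2)^21 = 2^{1 − 21} = 1/1048576.
By linearity of expectation: E[X] = C(40, 7) · 2^{1 − 21} = 18643560 · 1/1048576 = 2330445/131072.
Numerically: E[X] ≈ 17.77988.

E[X] = C(40,7)·2^(1−C(7,2)) = 2330445/131072 ≈ 17.77988.


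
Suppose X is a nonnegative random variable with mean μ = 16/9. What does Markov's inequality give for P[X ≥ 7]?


μ = E[X] = 16/9, a = 7.
Markov: P[X ≥ 7] ≤ μ/a = (16/9)/7 = 16/63.
Numerically: ≈ 0.2540.
(Since a = 7 > μ = 1.7778, the bound 16/63 is < 1 and informative.)

P[X ≥ 7] ≤ 16/63 ≈ 0.2540.


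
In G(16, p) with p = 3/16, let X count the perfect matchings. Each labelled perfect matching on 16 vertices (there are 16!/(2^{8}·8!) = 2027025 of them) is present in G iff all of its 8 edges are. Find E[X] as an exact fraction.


K_16 has 16!/(2^{8}·8!) = 2027025 labelled perfect matchings.
For each such perfect matching H, let X_H = 1 if all 8 edges of H are present in G. Then P[X_H = 1] = p^{8} = (3/16)^{8} = 6561/4294967296.
Summing the indicators: E[X] = Σ_H E[X_H] = 2027025 · p^{8} = 2027025 · 6561/4294967296 = 13299311025/4294967296.
Numerically: E[X] ≈ 3.0965.

E[X] = 2027025 · (3/16)^{8} = 13299311025/4294967296 ≈ 3.0965.


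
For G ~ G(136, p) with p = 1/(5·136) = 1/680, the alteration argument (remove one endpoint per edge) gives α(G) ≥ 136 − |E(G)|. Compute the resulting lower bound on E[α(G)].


E[|E(G)|] = C(136, 2)·p = 9180 · (1/680) = 27/2.
E[α(G)] ≥ n − E[|E(G)|] = 136 − 27/2 = 245/2.
Numerically: ≈ 122.50000.
(This is only a lower bound; the true E[α(G)] may be larger.)

E[α(G)] ≥ 245/2 ≈ 122.50000.


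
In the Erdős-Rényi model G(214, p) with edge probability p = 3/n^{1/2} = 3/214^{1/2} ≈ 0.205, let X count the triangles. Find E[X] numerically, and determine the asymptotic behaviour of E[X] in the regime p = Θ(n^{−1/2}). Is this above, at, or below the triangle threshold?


Number of potential triangles: C(214, 3) = 1610564.
Each occurs with probability p³ ≈ (0.205)³ ≈ 8.62468e-03.
By linearity: E[X] = C(214, 3)·p³ ≈ 1610564 · 8.62468e-03 ≈ 13890.603.
Since α = 1/2 < 1, p = c/n^{1/2} ≫ 1/n is above the triangle threshold p ~ 1/n. Asymptotically E[X] ~ (c³/6)·n^{3(1−α)} = (3³/6)·n^{1.5} → ∞; triangles are abundant w.h.p.

E[X] ≈ 13890.603; in regime p = Θ(1/n^{1/2}) E[X] diverges (above the triangle threshold p ~ 1/n).


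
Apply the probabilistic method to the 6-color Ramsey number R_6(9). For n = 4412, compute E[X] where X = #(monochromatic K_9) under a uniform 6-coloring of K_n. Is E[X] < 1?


E[X] = C(4412, 9) · 6^{1 − 36} = 1731452449760113018141823620 · 6^{−35} = 1731452449760113018141823620/1719070799748422591028658176.
As a reduced fraction: E[X] = 432863112440028254535455905/429767699937105647757164544 ≈ 1.00720.
Is E[X] < 1? NO.
Since E[X] ≥ 1, the first-moment bound is inconclusive at n = 4412; it does NOT by itself certify R_6(9) > 4412.

E[X] = 432863112440028254535455905/429767699937105647757164544 ≈ 1.00720; E[X] ≥ 1; first-moment method inconclusive here.


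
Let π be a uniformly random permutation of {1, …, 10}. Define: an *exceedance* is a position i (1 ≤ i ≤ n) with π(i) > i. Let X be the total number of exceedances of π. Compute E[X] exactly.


Write X = Σ_{i=1}^{10} X_i, where X_i = 1_{π(i) > i}.
For each fixed i, π(i) is uniform over {1, …, 10} (marginal of a uniform permutation), so P[π(i) > i] = (n − i)/n. Summing: Σ_{i=1}^{10} (n − i)/n = (0 + 1 + … + 9)/10 = 10(10 − 1)/(2·10) = (10 − 1)/2.
Hence E[X] = Σ_{i=1}^{10} (10 − i)/10 = 9/2 ≈ 4.500000.

E[X] = 9/2 = 4.500000.


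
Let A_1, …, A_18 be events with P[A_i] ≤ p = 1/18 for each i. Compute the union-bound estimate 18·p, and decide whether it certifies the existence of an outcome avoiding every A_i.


Union bound: P[∪_{i=1}^{18} A_i] ≤ Σ_i P[A_i] ≤ 18·p = 18·(1/18) = 1.
Numerically: 1 ≈ 1.000000.
Is 1 < 1? NO.
Since the bound 1 is ≥ 1, the union bound is uninformative here; it does NOT by itself certify existence.

18·p = 1 ≈ 1.000000; existence NOT certified by the union bound.


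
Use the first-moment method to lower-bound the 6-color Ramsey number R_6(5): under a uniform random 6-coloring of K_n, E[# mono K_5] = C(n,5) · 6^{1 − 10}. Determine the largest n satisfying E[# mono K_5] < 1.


We need C(n, 5) · 6^{1 − 10} < 1, i.e. C(n, 5) < 6^{10 − 1} = 10077696.
Check values of n near the boundary:
  n = 63: C(63, 5) = 7028847; 7028847 < 10077696? YES
  n = 64: C(64, 5) = 7624512; 7624512 < 10077696? YES
  n = 65: C(65, 5) = 8259888; 8259888 < 10077696? YES
  n = 66: C(66, 5) = 8936928; 8936928 < 10077696? YES
  n = 67: C(67, 5) = 9657648; 9657648 < 10077696? YES
  n = 68: C(68, 5) = 10424128; 10424128 < 10077696? NO
  n = 69: C(69, 5) = 11238513; 11238513 < 10077696? NO
The largest n with C(n, 5) < 10077696 is n = 67 (where E[X] = 67067/69984 ≈ 0.95832). Hence R_6(5) > 67, i.e. R_6(5) ≥ 68.

Largest n = 67; hence R_6(5) > 67.


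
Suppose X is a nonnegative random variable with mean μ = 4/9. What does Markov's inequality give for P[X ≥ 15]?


μ = E[X] = 4/9, a = 15.
Markov: P[X ≥ 15] ≤ μ/a = (4/9)/15 = 4/135.
Numerically: ≈ 0.029630.
(Since a = 15 > μ = 0.444444, the bound 4/135 is < 1 and informative.)

P[X ≥ 15] ≤ 4/135 ≈ 0.029630.


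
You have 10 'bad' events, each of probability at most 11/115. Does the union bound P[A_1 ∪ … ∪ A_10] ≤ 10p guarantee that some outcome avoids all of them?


Union bound: P[∪_{i=1}^{10} A_i] ≤ Σ_i P[A_i] ≤ 10·p = 10·(11/115) = 22/23.
Numerically: 22/23 ≈ 0.957.
Is 22/23 < 1? YES.
Since P[∪ A_i] ≤ 22/23 < 1, the complement has P[∩ A_i^c] ≥ 1 − 22/23 = 1/23 > 0, so some outcome avoids every A_i.

10·p = 22/23 ≈ 0.957; existence CERTIFIED by the union bound.


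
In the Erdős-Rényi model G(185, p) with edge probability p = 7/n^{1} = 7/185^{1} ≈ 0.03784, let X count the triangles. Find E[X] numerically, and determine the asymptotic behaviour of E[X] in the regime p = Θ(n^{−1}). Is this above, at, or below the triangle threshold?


Number of potential triangles: C(185, 3) = 1038220.
Each occurs with probability p³ ≈ (0.03784)³ ≈ 5.417251e-05.
By linearity: E[X] = C(185, 3)·p³ ≈ 1038220 · 5.417251e-05 ≈ 56.2430.
Here α = 1, so p = 7/n is exactly at the triangle threshold p ~ 1/n. Asymptotically E[X] → c³/6 = 7³/6 = 343/6 ≈ 57.1667, a bounded constant. In this regime the triangle count is asymptotically Poisson(c³/6).

E[X] ≈ 56.2430; in regime p = Θ(1/n^{1}) E[X] stays bounded (at the triangle threshold p ~ 1/n).


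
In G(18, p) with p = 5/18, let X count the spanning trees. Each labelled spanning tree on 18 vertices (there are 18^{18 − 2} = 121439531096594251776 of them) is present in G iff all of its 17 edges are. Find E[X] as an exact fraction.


K_18 has 18^{18 − 2} = 121439531096594251776 labelled spanning trees.
For each such spanning tree H, let X_H = 1 if all 17 edges of H are present in G. Then P[X_H = 1] = p^{17} = (5/18)^{17} = 762939453125/2185911559738696531968.
Summing the indicators: E[X] = Σ_H E[X_H] = 121439531096594251776 · p^{17} = 121439531096594251776 · 762939453125/2185911559738696531968 = 762939453125/18.
Numerically: E[X] ≈ 4.239e+10.

E[X] = 121439531096594251776 · (5/18)^{17} = 762939453125/18 ≈ 4.239e+10.


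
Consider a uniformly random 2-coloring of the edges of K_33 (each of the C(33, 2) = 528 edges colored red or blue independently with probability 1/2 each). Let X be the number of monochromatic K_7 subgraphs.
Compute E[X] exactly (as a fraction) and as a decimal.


Let X = Σ_S X_S over the C(33, 7) = 4272048 subsets S of size 7, where X_S = 1 if the K_7 on S is monochromatic.
For a fixed S, the K_7 on S has C(7, 2) = 21 edges. P[all 21 edges red] = (1/2)^21, and likewise for blue, so P[monochromatic] = 2·(1/2)^21 = 2^{1 − 21} = 1/1048576.
By linearity of expectation: E[X] = C(33, 7) · 2^{1 − 21} = 4272048 · 1/1048576 = 267003/65536.
Numerically: E[X] ≈ 4.07414.

E[X] = C(33,7)·2^(1−C(7,2)) = 267003/65536 ≈ 4.07414.


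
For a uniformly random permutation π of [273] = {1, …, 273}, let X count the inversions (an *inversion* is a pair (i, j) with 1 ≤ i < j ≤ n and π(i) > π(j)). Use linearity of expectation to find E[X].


Write X = Σ X_I over the C(273, 2) = 37128 pairs i < j, with X_I the indicator of one inversion.
There are 37128 indicators.
For each fixed pair i < j, the values π(i) and π(j) are two distinct elements of {1, …, 273} in uniformly random order; by symmetry P[π(i) > π(j)] = 1/2.
By linearity: E[X] = 37128 · (1/2) = C(273, 2) · (1/2) = 37128/2 = 18564 ≈ 18564.000.

E[X] = 18564 = 18564.000.


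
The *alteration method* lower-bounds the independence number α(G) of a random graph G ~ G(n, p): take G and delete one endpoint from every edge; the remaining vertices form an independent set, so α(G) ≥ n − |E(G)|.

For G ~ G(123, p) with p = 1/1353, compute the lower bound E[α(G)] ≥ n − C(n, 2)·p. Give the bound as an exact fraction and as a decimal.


E[|E(G)|] = C(123, 2)·p = 7503 · (1/1353) = 61/11.
E[α(G)] ≥ n − E[|E(G)|] = 123 − 61/11 = 1292/11.
Numerically: ≈ 117.45455.
(This is only a lower bound; the true E[α(G)] may be larger.)

E[α(G)] ≥ 1292/11 ≈ 117.45455.


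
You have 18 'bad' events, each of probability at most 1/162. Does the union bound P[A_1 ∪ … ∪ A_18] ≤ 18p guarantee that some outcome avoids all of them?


Union bound: P[∪_{i=1}^{18} A_i] ≤ Σ_i P[A_i] ≤ 18·p = 18·(1/162) = 1/9.
Numerically: 1/9 ≈ 0.111.
Is 1/9 < 1? YES.
Since P[∪ A_i] ≤ 1/9 < 1, the complement has P[∩ A_i^c] ≥ 1 − 1/9 = 8/9 > 0, so some outcome avoids every A_i.

18·p = 1/9 ≈ 0.111; existence CERTIFIED by the union bound.


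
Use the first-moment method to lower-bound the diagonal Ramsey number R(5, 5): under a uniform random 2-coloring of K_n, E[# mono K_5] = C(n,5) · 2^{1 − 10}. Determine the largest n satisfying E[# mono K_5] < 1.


We need C(n, 5) · 2^{1 − 10} < 1, i.e. C(n, 5) < 2^{10 − 1} = 512.
Check values of n near the boundary:
  n = 7: C(7, 5) = 21; 21 < 512? YES
  n = 8: C(8, 5) = 56; 56 < 512? YES
  n = 9: C(9, 5) = 126; 126 < 512? YES
  n = 10: C(10, 5) = 252; 252 < 512? YES
  n = 11: C(11, 5) = 462; 462 < 512? YES
  n = 12: C(12, 5) = 792; 792 < 512? NO
  n = 13: C(13, 5) = 1287; 1287 < 512? NO
  n = 14: C(14, 5) = 2002; 2002 < 512? NO
The largest n with C(n, 5) < 512 is n = 11 (where E[X] = 231/256 ≈ 0.9023438). Hence R(5, 5) > 11, i.e. R(5, 5) ≥ 12.

Largest n = 11; hence R(5, 5) > 11.


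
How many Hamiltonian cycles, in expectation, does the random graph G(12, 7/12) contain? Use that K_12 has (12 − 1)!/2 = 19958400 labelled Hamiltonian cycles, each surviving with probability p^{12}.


K_12 has (12 − 1)!/2 = 19958400 labelled Hamiltonian cycles.
For each such Hamiltonian cycle H, let X_H = 1 if all 12 edges of H are present in G. Then P[X_H = 1] = p^{12} = (7/12)^{12} = 13841287201/8916100448256.
Summing the indicators: E[X] = Σ_H E[X_H] = 19958400 · p^{12} = 19958400 · 13841287201/8916100448256 = 26644477861925/859963392.
Numerically: E[X] ≈ 3.1e+04.

E[X] = 19958400 · (7/12)^{12} = 26644477861925/859963392 ≈ 3.1e+04.


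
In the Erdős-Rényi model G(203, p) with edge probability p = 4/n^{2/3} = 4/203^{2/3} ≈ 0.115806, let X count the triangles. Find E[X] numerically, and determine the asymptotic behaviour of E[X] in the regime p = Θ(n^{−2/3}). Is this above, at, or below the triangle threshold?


Number of potential triangles: C(203, 3) = 1373701.
Each occurs with probability p³ ≈ (0.115806)³ ≈ 1.55305880e-03.
By linearity: E[X] = C(203, 3)·p³ ≈ 1373701 · 1.55305880e-03 ≈ 2133.438424.
Since α = 2/3 < 1, p = c/n^{2/3} ≫ 1/n is above the triangle threshold p ~ 1/n. Asymptotically E[X] ~ (c³/6)·n^{3(1−α)} = (4³/6)·n^{1} → ∞; triangles are abundant w.h.p.

E[X] ≈ 2133.438424; in regime p = Θ(1/n^{2/3}) E[X] diverges (above the triangle threshold p ~ 1/n).


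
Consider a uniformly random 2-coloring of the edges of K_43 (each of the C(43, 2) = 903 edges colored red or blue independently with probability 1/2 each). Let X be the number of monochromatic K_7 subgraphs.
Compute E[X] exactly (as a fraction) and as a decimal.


Let X = Σ_S X_S over the C(43, 7) = 32224114 subsets S of size 7, where X_S = 1 if the K_7 on S is monochromatic.
For a fixed S, the K_7 on S has C(7, 2) = 21 edges. P[all 21 edges red] = (1/2)^21, and likewise for blue, so P[monochromatic] = 2·(1/2)^21 = 2^{1 − 21} = 1/1048576.
By linearity: E[X] = C(43, 7) · 2^{1 − 21} = 32224114 · 1/1048576 = 16112057/524288.
Numerically: E[X] ≈ 30.73131.

E[X] = C(43,7)·2^(1−C(7,2)) = 16112057/524288 ≈ 30.73131.


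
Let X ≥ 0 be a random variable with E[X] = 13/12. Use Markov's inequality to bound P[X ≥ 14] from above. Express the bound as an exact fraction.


μ = E[X] = 13/12, a = 14.
Markov: P[X ≥ 14] ≤ μ/a = (13/12)/14 = 13/168.
Numerically: ≈ 0.077381.
(Since a = 14 > μ = 1.083333, the bound 13/168 is < 1 and informative.)

P[X ≥ 14] ≤ 13/168 ≈ 0.077381.


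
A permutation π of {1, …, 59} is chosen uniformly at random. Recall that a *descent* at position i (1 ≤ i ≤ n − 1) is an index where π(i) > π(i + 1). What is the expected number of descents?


Write X = Σ X_I over i = 1, …, 58, with X_I the indicator of one descent.
There are 58 indicators.
For each fixed i, the pair (π(i), π(i+1)) is a uniformly random ordered pair of distinct values from {1, …, 59}; by symmetry P[π(i) > π(i+1)] = 1/2.
By linearity: E[X] = 58 · (1/2) = (59 − 1) · (1/2) = 29 ≈ 29.0000.

E[X] = 29 = 29.0000.


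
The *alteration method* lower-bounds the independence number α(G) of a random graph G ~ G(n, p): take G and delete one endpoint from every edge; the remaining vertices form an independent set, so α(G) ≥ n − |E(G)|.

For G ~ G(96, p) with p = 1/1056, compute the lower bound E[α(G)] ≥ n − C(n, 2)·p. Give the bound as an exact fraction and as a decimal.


E[|E(G)|] = C(96, 2)·p = 4560 · (1/1056) = 95/22.
E[α(G)] ≥ n − E[|E(G)|] = 96 − 95/22 = 2017/22.
Numerically: ≈ 91.681818.
(This is only a lower bound; the true E[α(G)] may be larger.)

E[α(G)] ≥ 2017/22 ≈ 91.681818.
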